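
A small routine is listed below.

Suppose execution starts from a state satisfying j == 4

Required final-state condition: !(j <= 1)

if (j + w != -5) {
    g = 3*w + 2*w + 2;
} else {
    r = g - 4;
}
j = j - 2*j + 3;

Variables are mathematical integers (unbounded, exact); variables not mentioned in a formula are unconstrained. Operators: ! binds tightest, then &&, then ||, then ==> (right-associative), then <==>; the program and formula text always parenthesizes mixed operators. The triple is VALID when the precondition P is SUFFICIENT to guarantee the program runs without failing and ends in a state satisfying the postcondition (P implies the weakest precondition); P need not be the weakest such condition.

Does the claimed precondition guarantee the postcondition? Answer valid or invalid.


Working backward. After the program, !(j <= 1) must hold.
Before j := j - 2*j + 3: !(j >= 2)
Then branch requires !(j >= 2); else branch requires !(j >= 2).
Before the if: (j + w != -5 ==> (!(j >= 2))) && ((!(j + w != -5)) ==> (!(j >= 2)))
The weakest precondition is (j + w != -5 ==> (!(j >= 2))) && ((!(j + w != -5)) ==> (!(j >= 2))).
Check whether j == 4 implies it.
Countermodel: at the initial state j = 4, w = 0, the precondition holds but the weakest precondition fails.
Answer: invalid


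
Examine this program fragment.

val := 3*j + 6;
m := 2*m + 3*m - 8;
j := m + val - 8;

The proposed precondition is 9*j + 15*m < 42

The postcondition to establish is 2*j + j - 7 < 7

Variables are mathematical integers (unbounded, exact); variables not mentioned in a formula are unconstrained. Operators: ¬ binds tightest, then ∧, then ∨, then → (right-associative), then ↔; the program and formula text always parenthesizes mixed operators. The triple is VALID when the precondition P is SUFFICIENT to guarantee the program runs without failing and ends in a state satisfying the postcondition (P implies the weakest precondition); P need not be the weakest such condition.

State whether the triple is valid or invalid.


Working backward. After the program, the postcondition 2*j + j - 7 < 7 must hold; in canonical form it is 3*j < 14.
Before j := m + val - 8: 3*m + 3*val < 38
Before m := 2*m + 3*m - 8: 15*m + 3*val < 62
Before val := 3*j + 6: 9*j + 15*m < 44
The weakest precondition is 9*j + 15*m < 44.
Check whether 9*j + 15*m < 42 implies it.
Every state satisfying the precondition satisfies the weakest precondition: the implication holds.
Answer: valid


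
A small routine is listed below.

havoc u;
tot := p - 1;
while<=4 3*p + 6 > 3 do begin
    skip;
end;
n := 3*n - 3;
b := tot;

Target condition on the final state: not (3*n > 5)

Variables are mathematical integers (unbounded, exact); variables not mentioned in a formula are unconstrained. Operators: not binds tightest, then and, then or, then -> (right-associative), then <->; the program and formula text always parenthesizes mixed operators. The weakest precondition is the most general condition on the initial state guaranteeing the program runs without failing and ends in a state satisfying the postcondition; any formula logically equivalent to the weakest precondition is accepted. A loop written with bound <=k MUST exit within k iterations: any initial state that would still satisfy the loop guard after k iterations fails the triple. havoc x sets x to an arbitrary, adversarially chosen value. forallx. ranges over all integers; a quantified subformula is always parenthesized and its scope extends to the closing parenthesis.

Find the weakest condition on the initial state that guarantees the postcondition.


Working backward. After the program, not (3*n > 5) must hold.
Before b := tot: not (3*n > 5)
Before n := 3*n - 3: not (9*n > 14)
Before the loop (bound <=4), unroll the exhaustion recursion (WP_0 = exit-now case; WP_j = one more guarded iteration, up to j = 4):
  WP_0: (not (3*p > -3)) and (not (9*n > 14))
  WP_1: (3*p > -3 -> ((not (3*p > -3)) and (not (9*n > 14)))) and ((not (3*p > -3)) -> (not (9*n > 14)))
  WP_2: (3*p > -3 -> ((3*p > -3 -> ((not (3*p > -3)) and (not (9*n > 14)))) and ((not (3*p > -3)) -> (not (9*n > 14))))) and ((not (3*p > -3)) -> (not (9*n > 14)))
  WP_3: (3*p > -3 -> ((3*p > -3 -> ((3*p > -3 -> ((not (3*p > -3)) and (not (9*n > 14)))) and ((not (3*p > -3)) -> (not (9*n > 14))))) and ((not (3*p > -3)) -> (not (9*n > 14))))) and ((not (3*p > -3)) -> (not (9*n > 14)))
  WP_4: (3*p > -3 -> ((3*p > -3 -> ((3*p > -3 -> ((3*p > -3 -> ((not (3*p > -3)) and (not (9*n > 14)))) and ((not (3*p > -3)) -> (not (9*n > 14))))) and ((not (3*p > -3)) -> (not (9*n > 14))))) and ((not (3*p > -3)) -> (not (9*n > 14))))) and ((not (3*p > -3)) -> (not (9*n > 14)))
So before the loop: (3*p > -3 -> ((3*p > -3 -> ((3*p > -3 -> ((3*p > -3 -> ((not (3*p > -3)) and (not (9*n > 14)))) and ((not (3*p > -3)) -> (not (9*n > 14))))) and ((not (3*p > -3)) -> (not (9*n > 14))))) and ((not (3*p > -3)) -> (not (9*n > 14))))) and ((not (3*p > -3)) -> (not (9*n > 14)))
Before tot := p - 1: (3*p > -3 -> ((3*p > -3 -> ((3*p > -3 -> ((3*p > -3 -> ((not (3*p > -3)) and (not (9*n > 14)))) and ((not (3*p > -3)) -> (not (9*n > 14))))) and ((not (3*p > -3)) -> (not (9*n > 14))))) and ((not (3*p > -3)) -> (not (9*n > 14))))) and ((not (3*p > -3)) -> (not (9*n > 14)))
Before havoc u: (3*p > -3 -> ((3*p > -3 -> ((3*p > -3 -> ((3*p > -3 -> ((not (3*p > -3)) and (not (9*n > 14)))) and ((not (3*p > -3)) -> (not (9*n > 14))))) and ((not (3*p > -3)) -> (not (9*n > 14))))) and ((not (3*p > -3)) -> (not (9*n > 14))))) and ((not (3*p > -3)) -> (not (9*n > 14)))
Answer: WP = (3*p > -3 -> ((3*p > -3 -> ((3*p > -3 -> ((3*p > -3 -> ((not (3*p > -3)) and (not (9*n > 14)))) and ((not (3*p > -3)) -> (not (9*n > 14))))) and ((not (3*p > -3)) -> (not (9*n > 14))))) and ((not (3*p > -3)) -> (not (9*n > 14))))) and ((not (3*p > -3)) -> (not (9*n > 14)))


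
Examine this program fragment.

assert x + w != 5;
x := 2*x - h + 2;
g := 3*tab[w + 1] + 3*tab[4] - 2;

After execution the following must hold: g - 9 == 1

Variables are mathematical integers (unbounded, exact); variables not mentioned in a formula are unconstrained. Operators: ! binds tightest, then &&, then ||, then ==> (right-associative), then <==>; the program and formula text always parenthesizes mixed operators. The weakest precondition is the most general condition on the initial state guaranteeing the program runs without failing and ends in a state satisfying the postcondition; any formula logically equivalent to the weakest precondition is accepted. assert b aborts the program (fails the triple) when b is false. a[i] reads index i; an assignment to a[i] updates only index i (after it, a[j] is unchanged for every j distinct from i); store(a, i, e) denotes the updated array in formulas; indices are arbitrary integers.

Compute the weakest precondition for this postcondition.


Working backward. After the program, the postcondition g - 9 == 1 must hold; in canonical form it is g == 10.
Before g := 3*tab[w + 1] + 3*tab[4] - 2: 3*tab[w + 1] + 3*tab[4] == 12
Before x := 2*x - h + 2: 3*tab[w + 1] + 3*tab[4] == 12
Before assert x + w != 5: w + x != 5 && 3*tab[w + 1] + 3*tab[4] == 12
Answer: WP = w + x != 5 && 3*tab[w + 1] + 3*tab[4] == 12


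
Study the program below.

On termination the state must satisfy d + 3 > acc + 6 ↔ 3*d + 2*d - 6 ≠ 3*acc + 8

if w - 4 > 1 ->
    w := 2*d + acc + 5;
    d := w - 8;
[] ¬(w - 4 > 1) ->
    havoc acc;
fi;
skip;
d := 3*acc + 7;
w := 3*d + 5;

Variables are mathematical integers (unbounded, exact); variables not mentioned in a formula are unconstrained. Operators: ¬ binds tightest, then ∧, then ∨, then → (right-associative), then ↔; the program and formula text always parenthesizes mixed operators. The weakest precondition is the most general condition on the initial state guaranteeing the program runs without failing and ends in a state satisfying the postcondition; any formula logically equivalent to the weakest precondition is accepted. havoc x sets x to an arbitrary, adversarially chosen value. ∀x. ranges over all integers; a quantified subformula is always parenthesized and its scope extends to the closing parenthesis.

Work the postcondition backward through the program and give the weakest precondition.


Working backward. After the program, the postcondition d + 3 > acc + 6 ↔ 3*d + 2*d - 6 ≠ 3*acc + 8 must hold; in canonical form it is d > acc + 3 ↔ 5*d ≠ 3*acc + 14.
Before w := 3*d + 5: d > acc + 3 ↔ 5*d ≠ 3*acc + 14
Before d := 3*acc + 7: 2*acc > -4 ↔ 12*acc ≠ -21
Before skip: 2*acc > -4 ↔ 12*acc ≠ -21
Then branch requires 2*acc > -4 ↔ 12*acc ≠ -21; else branch requires ∀acc_1. (2*acc_1 > -4 ↔ 12*acc_1 ≠ -21).
Before the if: (w > 5 → (2*acc > -4 ↔ 12*acc ≠ -21)) ∧ ((¬(w > 5)) → (∀acc_1. (2*acc_1 > -4 ↔ 12*acc_1 ≠ -21)))
Answer: WP = (w > 5 → (2*acc > -4 ↔ 12*acc ≠ -21)) ∧ ((¬(w > 5)) → (∀acc_1. (2*acc_1 > -4 ↔ 12*acc_1 ≠ -21)))


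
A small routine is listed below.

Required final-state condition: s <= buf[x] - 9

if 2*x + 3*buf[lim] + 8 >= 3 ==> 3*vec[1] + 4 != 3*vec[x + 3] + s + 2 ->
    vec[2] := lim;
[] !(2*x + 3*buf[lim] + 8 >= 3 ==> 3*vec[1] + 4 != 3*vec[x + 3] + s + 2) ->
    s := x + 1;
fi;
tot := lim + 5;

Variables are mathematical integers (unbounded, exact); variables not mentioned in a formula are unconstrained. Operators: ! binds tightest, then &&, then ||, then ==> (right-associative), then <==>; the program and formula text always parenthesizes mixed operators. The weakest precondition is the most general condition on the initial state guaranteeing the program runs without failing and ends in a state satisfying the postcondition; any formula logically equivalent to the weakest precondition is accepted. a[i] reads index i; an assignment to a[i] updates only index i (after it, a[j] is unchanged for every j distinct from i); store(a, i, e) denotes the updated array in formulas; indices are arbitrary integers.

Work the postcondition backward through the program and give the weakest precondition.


Working backward. After the program, s <= buf[x] - 9 must hold.
Before tot := lim + 5: s <= buf[x] - 9
Then branch requires s <= buf[x] - 9; else branch requires x <= buf[x] - 10.
Before the if: ((3*buf[lim] + 2*x >= -5 ==> 3*vec[1] != 3*vec[x + 3] + s - 2) ==> s <= buf[x] - 9) && ((!(3*buf[lim] + 2*x >= -5 ==> 3*vec[1] != 3*vec[x + 3] + s - 2)) ==> x <= buf[x] - 10)
Answer: WP = ((3*buf[lim] + 2*x >= -5 ==> 3*vec[1] != 3*vec[x + 3] + s - 2) ==> s <= buf[x] - 9) && ((!(3*buf[lim] + 2*x >= -5 ==> 3*vec[1] != 3*vec[x + 3] + s - 2)) ==> x <= buf[x] - 10)


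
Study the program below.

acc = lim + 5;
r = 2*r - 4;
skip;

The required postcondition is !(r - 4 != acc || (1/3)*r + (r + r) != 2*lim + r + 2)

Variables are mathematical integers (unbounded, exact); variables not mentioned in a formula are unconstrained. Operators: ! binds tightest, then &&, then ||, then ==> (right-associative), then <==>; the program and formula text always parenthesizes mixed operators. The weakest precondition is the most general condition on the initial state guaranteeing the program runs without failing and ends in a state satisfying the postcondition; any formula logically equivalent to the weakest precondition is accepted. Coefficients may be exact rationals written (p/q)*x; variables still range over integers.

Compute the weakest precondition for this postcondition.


Working backward. After the program, the postcondition !(r - 4 != acc || (1/3)*r + (r + r) != 2*lim + r + 2) must hold; in canonical form it is !(r != acc + 4 || (4/3)*r != 2*lim + 2).
Before skip: !(r != acc + 4 || (4/3)*r != 2*lim + 2)
Before r := 2*r - 4: !(2*r != acc + 8 || (8/3)*r != 2*lim + 22/3)
Before acc := lim + 5: !(2*r != lim + 13 || (8/3)*r != 2*lim + 22/3)
Answer: WP = !(2*r != lim + 13 || (8/3)*r != 2*lim + 22/3)


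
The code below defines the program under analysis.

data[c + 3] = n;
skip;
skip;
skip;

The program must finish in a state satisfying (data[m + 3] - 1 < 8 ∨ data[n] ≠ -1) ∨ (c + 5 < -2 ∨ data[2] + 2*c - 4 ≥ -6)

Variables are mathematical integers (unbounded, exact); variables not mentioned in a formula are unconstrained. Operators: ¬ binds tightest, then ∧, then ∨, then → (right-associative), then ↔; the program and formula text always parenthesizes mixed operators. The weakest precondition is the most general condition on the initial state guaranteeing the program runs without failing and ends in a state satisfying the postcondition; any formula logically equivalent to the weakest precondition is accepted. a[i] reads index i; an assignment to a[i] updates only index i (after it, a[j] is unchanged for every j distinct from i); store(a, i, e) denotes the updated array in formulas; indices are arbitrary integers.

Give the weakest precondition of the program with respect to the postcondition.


Working backward. After the program, the postcondition (data[m + 3] - 1 < 8 ∨ data[n] ≠ -1) ∨ (c + 5 < -2 ∨ data[2] + 2*c - 4 ≥ -6) must hold; in canonical form it is data[m + 3] < 9 ∨ data[n] ≠ -1 ∨ c < -7 ∨ data[2] + 2*c ≥ -2.
Before skip: data[m + 3] < 9 ∨ data[n] ≠ -1 ∨ c < -7 ∨ data[2] + 2*c ≥ -2
Before skip: data[m + 3] < 9 ∨ data[n] ≠ -1 ∨ c < -7 ∨ data[2] + 2*c ≥ -2
Before skip: data[m + 3] < 9 ∨ data[n] ≠ -1 ∨ c < -7 ∨ data[2] + 2*c ≥ -2
Before data[c + 3] := n: store(data, c + 3, n)[m + 3] < 9 ∨ store(data, c + 3, n)[n] ≠ -1 ∨ c < -7 ∨ store(data, c + 3, n)[2] + 2*c ≥ -2
Answer: WP = store(data, c + 3, n)[m + 3] < 9 ∨ store(data, c + 3, n)[n] ≠ -1 ∨ c < -7 ∨ store(data, c + 3, n)[2] + 2*c ≥ -2


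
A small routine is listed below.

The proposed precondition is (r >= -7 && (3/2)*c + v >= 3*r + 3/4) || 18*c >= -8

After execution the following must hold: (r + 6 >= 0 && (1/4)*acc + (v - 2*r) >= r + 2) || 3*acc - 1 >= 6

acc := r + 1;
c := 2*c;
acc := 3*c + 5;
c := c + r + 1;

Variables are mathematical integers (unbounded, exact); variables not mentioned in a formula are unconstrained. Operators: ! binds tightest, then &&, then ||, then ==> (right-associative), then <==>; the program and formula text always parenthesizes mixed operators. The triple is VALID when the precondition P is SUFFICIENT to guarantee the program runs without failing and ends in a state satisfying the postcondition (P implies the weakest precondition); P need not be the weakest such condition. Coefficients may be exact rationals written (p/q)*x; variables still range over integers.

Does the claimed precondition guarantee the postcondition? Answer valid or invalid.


Working backward. After the program, the postcondition (r + 6 >= 0 && (1/4)*acc + (v - 2*r) >= r + 2) || 3*acc - 1 >= 6 must hold; in canonical form it is (r >= -6 && (1/4)*acc + v >= 3*r + 2) || 3*acc >= 7.
Before c := c + r + 1: (r >= -6 && (1/4)*acc + v >= 3*r + 2) || 3*acc >= 7
Before acc := 3*c + 5: (r >= -6 && (3/4)*c + v >= 3*r + 3/4) || 9*c >= -8
Before c := 2*c: (r >= -6 && (3/2)*c + v >= 3*r + 3/4) || 18*c >= -8
Before acc := r + 1: (r >= -6 && (3/2)*c + v >= 3*r + 3/4) || 18*c >= -8
The weakest precondition is (r >= -6 && (3/2)*c + v >= 3*r + 3/4) || 18*c >= -8.
Check whether (r >= -7 && (3/2)*c + v >= 3*r + 3/4) || 18*c >= -8 implies it.
Countermodel: at the initial state c = -1, r = -7, v = 0, the precondition holds but the weakest precondition fails.
Answer: invalid


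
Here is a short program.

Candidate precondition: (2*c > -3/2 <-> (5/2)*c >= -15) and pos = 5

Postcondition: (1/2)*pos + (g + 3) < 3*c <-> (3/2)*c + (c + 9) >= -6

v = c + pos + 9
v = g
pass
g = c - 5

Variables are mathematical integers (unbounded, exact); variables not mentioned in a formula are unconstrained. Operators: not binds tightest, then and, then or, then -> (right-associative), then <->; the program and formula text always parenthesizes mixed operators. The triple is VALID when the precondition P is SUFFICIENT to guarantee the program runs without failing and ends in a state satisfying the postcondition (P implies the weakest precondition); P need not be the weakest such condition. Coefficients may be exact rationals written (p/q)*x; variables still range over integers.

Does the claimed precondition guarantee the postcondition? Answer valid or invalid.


Working backward. After the program, the postcondition (1/2)*pos + (g + 3) < 3*c <-> (3/2)*c + (c + 9) >= -6 must hold; in canonical form it is g + (1/2)*pos < 3*c - 3 <-> (5/2)*c >= -15.
Before g := c - 5: (1/2)*pos < 2*c + 2 <-> (5/2)*c >= -15
Before skip: (1/2)*pos < 2*c + 2 <-> (5/2)*c >= -15
Before v := g: (1/2)*pos < 2*c + 2 <-> (5/2)*c >= -15
Before v := c + pos + 9: (1/2)*pos < 2*c + 2 <-> (5/2)*c >= -15
The weakest precondition is (1/2)*pos < 2*c + 2 <-> (5/2)*c >= -15.
Check whether (2*c > -3/2 <-> (5/2)*c >= -15) and pos = 5 implies it.
Countermodel: at the initial state c = 0, pos = 5, the precondition holds but the weakest precondition fails.
Answer: invalid


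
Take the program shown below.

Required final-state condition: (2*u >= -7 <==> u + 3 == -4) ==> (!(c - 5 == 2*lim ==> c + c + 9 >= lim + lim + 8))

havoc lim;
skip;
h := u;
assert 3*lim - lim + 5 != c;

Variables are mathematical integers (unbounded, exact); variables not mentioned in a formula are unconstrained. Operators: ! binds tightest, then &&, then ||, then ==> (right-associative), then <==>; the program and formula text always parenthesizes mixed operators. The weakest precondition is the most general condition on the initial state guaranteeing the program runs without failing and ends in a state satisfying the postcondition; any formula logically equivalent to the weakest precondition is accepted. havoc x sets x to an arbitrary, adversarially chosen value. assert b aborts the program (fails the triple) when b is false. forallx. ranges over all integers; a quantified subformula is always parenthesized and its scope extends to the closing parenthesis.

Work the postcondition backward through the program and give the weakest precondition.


Working backward. After the program, the postcondition (2*u >= -7 <==> u + 3 == -4) ==> (!(c - 5 == 2*lim ==> c + c + 9 >= lim + lim + 8)) must hold; in canonical form it is (2*u >= -7 <==> u == -7) ==> (!(c == 2*lim + 5 ==> 2*c >= 2*lim - 1)).
Before assert 3*lim - lim + 5 != c: 2*lim != c - 5 && ((2*u >= -7 <==> u == -7) ==> (!(c == 2*lim + 5 ==> 2*c >= 2*lim - 1)))
Before h := u: 2*lim != c - 5 && ((2*u >= -7 <==> u == -7) ==> (!(c == 2*lim + 5 ==> 2*c >= 2*lim - 1)))
Before skip: 2*lim != c - 5 && ((2*u >= -7 <==> u == -7) ==> (!(c == 2*lim + 5 ==> 2*c >= 2*lim - 1)))
Before havoc lim: forall lim_1. (2*lim_1 != c - 5 && ((2*u >= -7 <==> u == -7) ==> (!(c == 2*lim_1 + 5 ==> 2*c >= 2*lim_1 - 1))))
Answer: WP = forall lim_1. (2*lim_1 != c - 5 && ((2*u >= -7 <==> u == -7) ==> (!(c == 2*lim_1 + 5 ==> 2*c >= 2*lim_1 - 1))))


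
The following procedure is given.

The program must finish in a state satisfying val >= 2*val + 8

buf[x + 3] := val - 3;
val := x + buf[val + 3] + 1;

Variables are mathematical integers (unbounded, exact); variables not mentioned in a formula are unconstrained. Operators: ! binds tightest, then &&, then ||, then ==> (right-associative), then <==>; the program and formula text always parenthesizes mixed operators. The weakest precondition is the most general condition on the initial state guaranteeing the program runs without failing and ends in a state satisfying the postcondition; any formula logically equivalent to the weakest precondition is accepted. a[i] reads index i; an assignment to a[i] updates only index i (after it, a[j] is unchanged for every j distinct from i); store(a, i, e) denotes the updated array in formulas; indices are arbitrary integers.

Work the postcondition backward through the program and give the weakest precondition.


Working backward. After the program, the postcondition val >= 2*val + 8 must hold; in canonical form it is val <= -8.
Before val := x + buf[val + 3] + 1: buf[val + 3] + x <= -9
Before buf[x + 3] := val - 3: store(buf, x + 3, val - 3)[val + 3] + x <= -9
Answer: WP = store(buf, x + 3, val - 3)[val + 3] + x <= -9


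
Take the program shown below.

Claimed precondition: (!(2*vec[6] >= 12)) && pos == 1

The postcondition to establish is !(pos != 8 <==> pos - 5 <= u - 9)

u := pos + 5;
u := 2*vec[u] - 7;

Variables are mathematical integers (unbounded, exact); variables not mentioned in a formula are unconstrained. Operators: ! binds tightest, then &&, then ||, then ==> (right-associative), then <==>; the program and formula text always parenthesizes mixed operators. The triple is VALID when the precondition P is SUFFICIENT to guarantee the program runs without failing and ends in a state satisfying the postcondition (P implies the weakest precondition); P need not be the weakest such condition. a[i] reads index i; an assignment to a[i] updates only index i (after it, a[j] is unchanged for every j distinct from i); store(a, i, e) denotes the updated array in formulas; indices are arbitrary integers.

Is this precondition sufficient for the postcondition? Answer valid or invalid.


Working backward. After the program, the postcondition !(pos != 8 <==> pos - 5 <= u - 9) must hold; in canonical form it is !(pos != 8 <==> pos <= u - 4).
Before u := 2*vec[u] - 7: !(pos != 8 <==> pos <= 2*vec[u] - 11)
Before u := pos + 5: !(pos != 8 <==> pos <= 2*vec[pos + 5] - 11)
The weakest precondition is !(pos != 8 <==> pos <= 2*vec[pos + 5] - 11).
Check whether (!(2*vec[6] >= 12)) && pos == 1 implies it.
Every state satisfying the precondition satisfies the weakest precondition: the implication holds.
Answer: valid


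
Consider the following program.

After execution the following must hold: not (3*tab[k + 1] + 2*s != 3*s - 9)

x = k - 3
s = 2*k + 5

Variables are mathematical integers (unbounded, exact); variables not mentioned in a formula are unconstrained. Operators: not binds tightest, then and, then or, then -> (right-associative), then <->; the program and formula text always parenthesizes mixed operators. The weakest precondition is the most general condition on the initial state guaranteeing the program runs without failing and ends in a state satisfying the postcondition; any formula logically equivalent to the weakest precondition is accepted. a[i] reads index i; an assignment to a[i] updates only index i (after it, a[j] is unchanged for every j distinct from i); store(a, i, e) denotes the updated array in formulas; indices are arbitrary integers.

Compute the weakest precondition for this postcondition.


Working backward. After the program, the postcondition not (3*tab[k + 1] + 2*s != 3*s - 9) must hold; in canonical form it is not (3*tab[k + 1] != s - 9).
Before s := 2*k + 5: not (3*tab[k + 1] != 2*k - 4)
Before x := k - 3: not (3*tab[k + 1] != 2*k - 4)
Answer: WP = not (3*tab[k + 1] != 2*k - 4)


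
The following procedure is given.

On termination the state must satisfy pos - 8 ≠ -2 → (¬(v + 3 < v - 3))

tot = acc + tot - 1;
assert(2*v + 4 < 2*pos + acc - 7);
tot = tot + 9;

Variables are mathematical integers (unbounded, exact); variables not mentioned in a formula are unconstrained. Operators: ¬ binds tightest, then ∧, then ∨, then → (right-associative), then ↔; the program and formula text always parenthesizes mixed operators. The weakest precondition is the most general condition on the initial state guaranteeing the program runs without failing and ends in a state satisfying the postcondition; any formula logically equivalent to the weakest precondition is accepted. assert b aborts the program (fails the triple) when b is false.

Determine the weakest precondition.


Working backward. After the program, the postcondition pos - 8 ≠ -2 → (¬(v + 3 < v - 3)) must hold; in canonical form it is true.
Before tot := tot + 9: true
Before assert 2*v + 4 < 2*pos + acc - 7: 2*v < acc + 2*pos - 11
Before tot := acc + tot - 1: 2*v < acc + 2*pos - 11
Answer: WP = 2*v < acc + 2*pos - 11


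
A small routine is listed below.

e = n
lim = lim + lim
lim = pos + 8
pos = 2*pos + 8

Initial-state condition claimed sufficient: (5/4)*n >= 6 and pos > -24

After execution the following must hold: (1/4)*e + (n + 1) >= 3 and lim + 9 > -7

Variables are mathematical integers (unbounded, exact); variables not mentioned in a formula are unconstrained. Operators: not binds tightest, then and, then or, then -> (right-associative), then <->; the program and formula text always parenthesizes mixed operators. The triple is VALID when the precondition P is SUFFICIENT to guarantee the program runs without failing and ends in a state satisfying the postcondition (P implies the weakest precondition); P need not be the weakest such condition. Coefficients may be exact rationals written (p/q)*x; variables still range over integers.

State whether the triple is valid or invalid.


Working backward. After the program, the postcondition (1/4)*e + (n + 1) >= 3 and lim + 9 > -7 must hold; in canonical form it is (1/4)*e + n >= 2 and lim > -16.
Before pos := 2*pos + 8: (1/4)*e + n >= 2 and lim > -16
Before lim := pos + 8: (1/4)*e + n >= 2 and pos > -24
Before lim := lim + lim: (1/4)*e + n >= 2 and pos > -24
Before e := n: (5/4)*n >= 2 and pos > -24
The weakest precondition is (5/4)*n >= 2 and pos > -24.
Check whether (5/4)*n >= 6 and pos > -24 implies it.
Every state satisfying the precondition satisfies the weakest precondition: the implication holds.
Answer: valid


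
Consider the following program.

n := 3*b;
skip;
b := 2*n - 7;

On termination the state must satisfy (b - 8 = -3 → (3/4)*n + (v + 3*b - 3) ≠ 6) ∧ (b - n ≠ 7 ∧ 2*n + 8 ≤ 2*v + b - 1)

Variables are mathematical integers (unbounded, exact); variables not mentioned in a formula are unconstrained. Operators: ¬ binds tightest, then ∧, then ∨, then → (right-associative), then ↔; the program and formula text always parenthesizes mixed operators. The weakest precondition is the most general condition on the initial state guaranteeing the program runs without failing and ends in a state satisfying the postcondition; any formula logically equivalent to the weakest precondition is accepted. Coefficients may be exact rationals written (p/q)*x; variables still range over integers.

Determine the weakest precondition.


Working backward. After the program, the postcondition (b - 8 = -3 → (3/4)*n + (v + 3*b - 3) ≠ 6) ∧ (b - n ≠ 7 ∧ 2*n + 8 ≤ 2*v + b - 1) must hold; in canonical form it is (b = 5 → 3*b + (3/4)*n + v ≠ 9) ∧ b ≠ n + 7 ∧ 2*n ≤ b + 2*v - 9.
Before b := 2*n - 7: (2*n = 12 → (27/4)*n + v ≠ 30) ∧ n ≠ 14 ∧ 2*v ≥ 16
Before skip: (2*n = 12 → (27/4)*n + v ≠ 30) ∧ n ≠ 14 ∧ 2*v ≥ 16
Before n := 3*b: (6*b = 12 → (81/4)*b + v ≠ 30) ∧ 3*b ≠ 14 ∧ 2*v ≥ 16
Answer: WP = (6*b = 12 → (81/4)*b + v ≠ 30) ∧ 3*b ≠ 14 ∧ 2*v ≥ 16


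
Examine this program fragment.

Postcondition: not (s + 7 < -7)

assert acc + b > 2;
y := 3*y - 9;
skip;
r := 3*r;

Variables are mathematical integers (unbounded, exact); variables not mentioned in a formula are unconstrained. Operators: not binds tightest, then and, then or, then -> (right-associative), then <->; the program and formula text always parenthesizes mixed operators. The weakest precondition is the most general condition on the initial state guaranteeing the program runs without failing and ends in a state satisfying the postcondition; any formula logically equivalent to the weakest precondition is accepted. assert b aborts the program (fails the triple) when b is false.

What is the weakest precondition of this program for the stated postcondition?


Working backward. After the program, the postcondition not (s + 7 < -7) must hold; in canonical form it is not (s < -14).
Before r := 3*r: not (s < -14)
Before skip: not (s < -14)
Before y := 3*y - 9: not (s < -14)
Before assert acc + b > 2: acc + b > 2 and (not (s < -14))
Answer: WP = acc + b > 2 and (not (s < -14))


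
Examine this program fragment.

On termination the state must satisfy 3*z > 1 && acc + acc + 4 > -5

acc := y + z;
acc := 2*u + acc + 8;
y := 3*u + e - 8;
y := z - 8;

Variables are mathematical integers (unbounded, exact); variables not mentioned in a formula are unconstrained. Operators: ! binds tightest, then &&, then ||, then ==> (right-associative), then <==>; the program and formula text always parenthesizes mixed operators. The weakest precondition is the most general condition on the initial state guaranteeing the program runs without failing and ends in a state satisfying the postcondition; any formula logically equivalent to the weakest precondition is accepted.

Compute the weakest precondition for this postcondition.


Working backward. After the program, the postcondition 3*z > 1 && acc + acc + 4 > -5 must hold; in canonical form it is 3*z > 1 && 2*acc > -9.
Before y := z - 8: 3*z > 1 && 2*acc > -9
Before y := 3*u + e - 8: 3*z > 1 && 2*acc > -9
Before acc := 2*u + acc + 8: 3*z > 1 && 2*acc + 4*u > -25
Before acc := y + z: 3*z > 1 && 4*u + 2*y + 2*z > -25
Answer: WP = 3*z > 1 && 4*u + 2*y + 2*z > -25


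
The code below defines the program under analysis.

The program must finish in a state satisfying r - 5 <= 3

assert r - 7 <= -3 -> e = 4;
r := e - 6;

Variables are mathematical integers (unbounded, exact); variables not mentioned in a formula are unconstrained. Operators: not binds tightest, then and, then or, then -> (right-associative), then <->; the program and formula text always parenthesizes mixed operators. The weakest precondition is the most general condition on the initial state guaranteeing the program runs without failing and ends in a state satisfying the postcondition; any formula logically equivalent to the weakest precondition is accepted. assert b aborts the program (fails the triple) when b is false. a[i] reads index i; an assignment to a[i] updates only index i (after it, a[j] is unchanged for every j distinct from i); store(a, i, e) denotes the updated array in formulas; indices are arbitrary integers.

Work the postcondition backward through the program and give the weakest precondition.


Working backward. After the program, the postcondition r - 5 <= 3 must hold; in canonical form it is r <= 8.
Before r := e - 6: e <= 14
Before assert r - 7 <= -3 -> e = 4: (r <= 4 -> e = 4) and e <= 14
Answer: WP = (r <= 4 -> e = 4) and e <= 14


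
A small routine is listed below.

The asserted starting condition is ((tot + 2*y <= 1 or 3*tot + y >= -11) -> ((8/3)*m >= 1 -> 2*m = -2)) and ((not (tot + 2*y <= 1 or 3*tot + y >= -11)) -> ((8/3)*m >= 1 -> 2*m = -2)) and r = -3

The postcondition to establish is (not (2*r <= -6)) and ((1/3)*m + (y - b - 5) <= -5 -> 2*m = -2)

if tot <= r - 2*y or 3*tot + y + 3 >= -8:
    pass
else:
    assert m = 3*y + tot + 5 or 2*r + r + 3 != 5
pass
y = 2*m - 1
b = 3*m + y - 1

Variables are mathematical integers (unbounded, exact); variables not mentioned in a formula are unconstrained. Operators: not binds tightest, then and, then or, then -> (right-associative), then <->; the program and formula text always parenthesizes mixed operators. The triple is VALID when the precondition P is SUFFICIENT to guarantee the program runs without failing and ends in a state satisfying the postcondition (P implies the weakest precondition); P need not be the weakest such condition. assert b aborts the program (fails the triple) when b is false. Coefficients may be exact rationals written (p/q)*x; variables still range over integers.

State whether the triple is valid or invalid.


Working backward. After the program, the postcondition (not (2*r <= -6)) and ((1/3)*m + (y - b - 5) <= -5 -> 2*m = -2) must hold; in canonical form it is (not (2*r <= -6)) and ((1/3)*m + y <= b -> 2*m = -2).
Before b := 3*m + y - 1: (not (2*r <= -6)) and ((8/3)*m >= 1 -> 2*m = -2)
Before y := 2*m - 1: (not (2*r <= -6)) and ((8/3)*m >= 1 -> 2*m = -2)
Before skip: (not (2*r <= -6)) and ((8/3)*m >= 1 -> 2*m = -2)
Then branch requires (not (2*r <= -6)) and ((8/3)*m >= 1 -> 2*m = -2); else branch requires (m = tot + 3*y + 5 or 3*r != 2) and (not (2*r <= -6)) and ((8/3)*m >= 1 -> 2*m = -2).
Before the if: ((tot + 2*y <= r or 3*tot + y >= -11) -> ((not (2*r <= -6)) and ((8/3)*m >= 1 -> 2*m = -2))) and ((not (tot + 2*y <= r or 3*tot + y >= -11)) -> ((m = tot + 3*y + 5 or 3*r != 2) and (not (2*r <= -6)) and ((8/3)*m >= 1 -> 2*m = -2)))
The weakest precondition is ((tot + 2*y <= r or 3*tot + y >= -11) -> ((not (2*r <= -6)) and ((8/3)*m >= 1 -> 2*m = -2))) and ((not (tot + 2*y <= r or 3*tot + y >= -11)) -> ((m = tot + 3*y + 5 or 3*r != 2) and (not (2*r <= -6)) and ((8/3)*m >= 1 -> 2*m = -2))).
Check whether ((tot + 2*y <= 1 or 3*tot + y >= -11) -> ((8/3)*m >= 1 -> 2*m = -2)) and ((not (tot + 2*y <= 1 or 3*tot + y >= -11)) -> ((8/3)*m >= 1 -> 2*m = -2)) and r = -3 implies it.
Countermodel: at the initial state m = -1, r = -3, tot = -6, y = 6, the precondition holds but the weakest precondition fails.
Answer: invalid


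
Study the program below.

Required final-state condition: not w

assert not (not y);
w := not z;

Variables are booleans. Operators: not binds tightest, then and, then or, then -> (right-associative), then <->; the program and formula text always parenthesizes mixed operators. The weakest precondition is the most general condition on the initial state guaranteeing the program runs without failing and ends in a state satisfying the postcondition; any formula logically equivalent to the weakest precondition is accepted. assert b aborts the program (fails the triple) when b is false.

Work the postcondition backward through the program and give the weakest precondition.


Working backward. After the program, not w must hold.
Before w := not z: z
Before assert not (not y): y and z
Answer: WP = y and z


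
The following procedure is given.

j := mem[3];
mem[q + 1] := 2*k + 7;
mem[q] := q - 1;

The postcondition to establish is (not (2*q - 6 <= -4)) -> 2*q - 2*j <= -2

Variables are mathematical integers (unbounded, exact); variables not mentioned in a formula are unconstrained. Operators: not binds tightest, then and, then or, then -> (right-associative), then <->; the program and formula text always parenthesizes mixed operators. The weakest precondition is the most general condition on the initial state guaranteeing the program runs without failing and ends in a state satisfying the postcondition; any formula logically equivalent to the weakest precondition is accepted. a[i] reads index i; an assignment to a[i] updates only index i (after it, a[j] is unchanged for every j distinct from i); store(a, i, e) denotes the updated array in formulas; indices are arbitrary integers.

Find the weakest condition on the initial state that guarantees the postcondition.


Working backward. After the program, the postcondition (not (2*q - 6 <= -4)) -> 2*q - 2*j <= -2 must hold; in canonical form it is (not (2*q <= 2)) -> 2*q <= 2*j - 2.
Before mem[q] := q - 1: (not (2*q <= 2)) -> 2*q <= 2*j - 2
Before mem[q + 1] := 2*k + 7: (not (2*q <= 2)) -> 2*q <= 2*j - 2
Before j := mem[3]: (not (2*q <= 2)) -> 2*q <= 2*mem[3] - 2
Answer: WP = (not (2*q <= 2)) -> 2*q <= 2*mem[3] - 2


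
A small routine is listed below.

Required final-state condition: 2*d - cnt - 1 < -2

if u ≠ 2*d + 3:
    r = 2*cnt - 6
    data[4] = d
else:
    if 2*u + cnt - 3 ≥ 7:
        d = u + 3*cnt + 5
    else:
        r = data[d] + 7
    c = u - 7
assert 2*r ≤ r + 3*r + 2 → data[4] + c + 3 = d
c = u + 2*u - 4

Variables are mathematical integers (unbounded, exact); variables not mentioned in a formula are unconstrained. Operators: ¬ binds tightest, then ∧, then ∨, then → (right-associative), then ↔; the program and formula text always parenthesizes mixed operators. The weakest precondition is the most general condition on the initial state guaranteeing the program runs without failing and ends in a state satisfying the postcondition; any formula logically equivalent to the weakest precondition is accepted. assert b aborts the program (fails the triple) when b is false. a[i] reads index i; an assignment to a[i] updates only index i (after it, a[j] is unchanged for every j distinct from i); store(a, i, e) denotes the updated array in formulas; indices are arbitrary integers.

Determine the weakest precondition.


Working backward. After the program, the postcondition 2*d - cnt - 1 < -2 must hold; in canonical form it is 2*d < cnt - 1.
Before c := u + 2*u - 4: 2*d < cnt - 1
Before assert 2*r ≤ r + 3*r + 2 → data[4] + c + 3 = d: (2*r ≥ -2 → data[4] + c = d - 3) ∧ 2*d < cnt - 1
Then branch requires (4*cnt ≥ 10 → c = -3) ∧ 2*d < cnt - 1; else branch requires (cnt + 2*u ≥ 10 → ((2*r ≥ -2 → data[4] = 3*cnt + 9) ∧ 5*cnt + 2*u < -11)) ∧ ((¬(cnt + 2*u ≥ 10)) → ((2*data[d] ≥ -16 → data[4] + u = d + 4) ∧ 2*d < cnt - 1)).
Before the if: (u ≠ 2*d + 3 → ((4*cnt ≥ 10 → c = -3) ∧ 2*d < cnt - 1)) ∧ ((¬(u ≠ 2*d + 3)) → ((cnt + 2*u ≥ 10 → ((2*r ≥ -2 → data[4] = 3*cnt + 9) ∧ 5*cnt + 2*u < -11)) ∧ ((¬(cnt + 2*u ≥ 10)) → ((2*data[d] ≥ -16 → data[4] + u = d + 4) ∧ 2*d < cnt - 1))))
Answer: WP = (u ≠ 2*d + 3 → ((4*cnt ≥ 10 → c = -3) ∧ 2*d < cnt - 1)) ∧ ((¬(u ≠ 2*d + 3)) → ((cnt + 2*u ≥ 10 → ((2*r ≥ -2 → data[4] = 3*cnt + 9) ∧ 5*cnt + 2*u < -11)) ∧ ((¬(cnt + 2*u ≥ 10)) → ((2*data[d] ≥ -16 → data[4] + u = d + 4) ∧ 2*d < cnt - 1))))


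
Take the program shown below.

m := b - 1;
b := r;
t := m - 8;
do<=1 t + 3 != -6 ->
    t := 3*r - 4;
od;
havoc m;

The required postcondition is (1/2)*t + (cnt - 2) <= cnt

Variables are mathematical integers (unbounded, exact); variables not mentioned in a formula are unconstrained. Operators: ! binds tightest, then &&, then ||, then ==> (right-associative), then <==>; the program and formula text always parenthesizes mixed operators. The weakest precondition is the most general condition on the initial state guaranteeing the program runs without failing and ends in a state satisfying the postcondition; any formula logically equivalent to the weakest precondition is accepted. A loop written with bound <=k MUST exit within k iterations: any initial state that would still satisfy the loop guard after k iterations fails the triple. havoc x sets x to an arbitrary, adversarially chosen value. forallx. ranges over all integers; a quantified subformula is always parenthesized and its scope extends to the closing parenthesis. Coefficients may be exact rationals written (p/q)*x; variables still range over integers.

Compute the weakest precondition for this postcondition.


Working backward. After the program, the postcondition (1/2)*t + (cnt - 2) <= cnt must hold; in canonical form it is (1/2)*t <= 2.
Before havoc m: (1/2)*t <= 2
Before the loop (bound <=1), unroll the exhaustion recursion (WP_0 = exit-now case; WP_j = one more guarded iteration, up to j = 1):
  WP_0: (!(t != -9)) && (1/2)*t <= 2
  WP_1: (t != -9 ==> ((!(3*r != -5)) && (3/2)*r <= 4)) && ((!(t != -9)) ==> (1/2)*t <= 2)
So before the loop: (t != -9 ==> ((!(3*r != -5)) && (3/2)*r <= 4)) && ((!(t != -9)) ==> (1/2)*t <= 2)
Before t := m - 8: (m != -1 ==> ((!(3*r != -5)) && (3/2)*r <= 4)) && ((!(m != -1)) ==> (1/2)*m <= 6)
Before b := r: (m != -1 ==> ((!(3*r != -5)) && (3/2)*r <= 4)) && ((!(m != -1)) ==> (1/2)*m <= 6)
Before m := b - 1: (b != 0 ==> ((!(3*r != -5)) && (3/2)*r <= 4)) && ((!(b != 0)) ==> (1/2)*b <= 13/2)
Answer: WP = (b != 0 ==> ((!(3*r != -5)) && (3/2)*r <= 4)) && ((!(b != 0)) ==> (1/2)*b <= 13/2)


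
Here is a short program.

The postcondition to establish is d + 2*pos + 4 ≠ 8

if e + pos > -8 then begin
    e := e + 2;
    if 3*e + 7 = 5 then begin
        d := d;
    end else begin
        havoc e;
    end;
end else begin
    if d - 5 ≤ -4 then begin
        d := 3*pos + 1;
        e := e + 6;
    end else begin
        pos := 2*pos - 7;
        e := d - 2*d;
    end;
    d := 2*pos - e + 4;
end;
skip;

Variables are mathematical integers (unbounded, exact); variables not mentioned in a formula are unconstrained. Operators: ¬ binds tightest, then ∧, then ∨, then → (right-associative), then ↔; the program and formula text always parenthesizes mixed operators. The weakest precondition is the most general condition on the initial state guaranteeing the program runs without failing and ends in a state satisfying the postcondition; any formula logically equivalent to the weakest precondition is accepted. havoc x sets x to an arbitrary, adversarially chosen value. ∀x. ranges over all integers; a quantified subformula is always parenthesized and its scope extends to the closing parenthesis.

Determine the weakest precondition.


Working backward. After the program, the postcondition d + 2*pos + 4 ≠ 8 must hold; in canonical form it is d + 2*pos ≠ 4.
Before skip: d + 2*pos ≠ 4
Then branch requires (3*e = -8 → d + 2*pos ≠ 4) ∧ ((¬(3*e = -8)) → d + 2*pos ≠ 4); else branch requires (d ≤ 1 → 4*pos ≠ e + 6) ∧ ((¬(d ≤ 1)) → d + 8*pos ≠ 28).
Before the if: (e + pos > -8 → ((3*e = -8 → d + 2*pos ≠ 4) ∧ ((¬(3*e = -8)) → d + 2*pos ≠ 4))) ∧ ((¬(e + pos > -8)) → ((d ≤ 1 → 4*pos ≠ e + 6) ∧ ((¬(d ≤ 1)) → d + 8*pos ≠ 28)))
Answer: WP = (e + pos > -8 → ((3*e = -8 → d + 2*pos ≠ 4) ∧ ((¬(3*e = -8)) → d + 2*pos ≠ 4))) ∧ ((¬(e + pos > -8)) → ((d ≤ 1 → 4*pos ≠ e + 6) ∧ ((¬(d ≤ 1)) → d + 8*pos ≠ 28)))
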